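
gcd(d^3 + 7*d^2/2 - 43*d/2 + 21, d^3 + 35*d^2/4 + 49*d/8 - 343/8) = d + 7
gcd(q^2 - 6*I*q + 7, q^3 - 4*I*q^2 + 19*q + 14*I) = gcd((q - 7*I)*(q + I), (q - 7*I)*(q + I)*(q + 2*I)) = q^2 - 6*I*q + 7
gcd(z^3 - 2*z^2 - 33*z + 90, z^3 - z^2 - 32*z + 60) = z^2 + z - 30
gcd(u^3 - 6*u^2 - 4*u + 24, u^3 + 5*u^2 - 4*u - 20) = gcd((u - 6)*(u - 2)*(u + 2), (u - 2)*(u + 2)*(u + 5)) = u^2 - 4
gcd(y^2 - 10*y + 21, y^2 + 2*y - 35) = 1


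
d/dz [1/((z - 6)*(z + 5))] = (1 - 2*z)/(z^4 - 2*z^3 - 59*z^2 + 60*z + 900)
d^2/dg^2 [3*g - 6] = 0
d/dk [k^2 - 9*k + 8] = 2*k - 9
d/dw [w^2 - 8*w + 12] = 2*w - 8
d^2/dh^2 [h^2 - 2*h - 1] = 2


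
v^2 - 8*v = v*(v - 8)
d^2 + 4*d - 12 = (d - 2)*(d + 6)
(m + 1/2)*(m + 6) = m^2 + 13*m/2 + 3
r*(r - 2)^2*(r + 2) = r^4 - 2*r^3 - 4*r^2 + 8*r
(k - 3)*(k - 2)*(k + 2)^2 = k^4 - k^3 - 10*k^2 + 4*k + 24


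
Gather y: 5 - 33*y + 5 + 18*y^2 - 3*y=18*y^2 - 36*y + 10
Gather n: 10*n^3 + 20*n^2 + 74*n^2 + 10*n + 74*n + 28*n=10*n^3 + 94*n^2 + 112*n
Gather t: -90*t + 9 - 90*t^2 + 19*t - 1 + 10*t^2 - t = -80*t^2 - 72*t + 8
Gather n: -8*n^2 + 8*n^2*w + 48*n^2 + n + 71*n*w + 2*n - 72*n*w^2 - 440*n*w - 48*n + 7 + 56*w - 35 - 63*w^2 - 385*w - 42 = n^2*(8*w + 40) + n*(-72*w^2 - 369*w - 45) - 63*w^2 - 329*w - 70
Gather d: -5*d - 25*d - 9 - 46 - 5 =-30*d - 60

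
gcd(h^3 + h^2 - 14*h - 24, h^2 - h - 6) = h + 2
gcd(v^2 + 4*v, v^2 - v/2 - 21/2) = 1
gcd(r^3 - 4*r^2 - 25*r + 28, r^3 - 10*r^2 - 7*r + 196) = r^2 - 3*r - 28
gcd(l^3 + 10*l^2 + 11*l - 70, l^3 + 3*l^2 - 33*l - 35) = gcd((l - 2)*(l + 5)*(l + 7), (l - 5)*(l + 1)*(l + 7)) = l + 7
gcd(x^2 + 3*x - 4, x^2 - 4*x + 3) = x - 1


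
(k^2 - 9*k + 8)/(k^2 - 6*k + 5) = (k - 8)/(k - 5)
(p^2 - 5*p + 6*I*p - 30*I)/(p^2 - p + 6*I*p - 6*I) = (p - 5)/(p - 1)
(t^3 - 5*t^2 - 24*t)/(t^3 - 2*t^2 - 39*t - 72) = t/(t + 3)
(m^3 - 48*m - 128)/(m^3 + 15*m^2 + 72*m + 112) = (m - 8)/(m + 7)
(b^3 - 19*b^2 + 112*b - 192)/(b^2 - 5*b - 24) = (b^2 - 11*b + 24)/(b + 3)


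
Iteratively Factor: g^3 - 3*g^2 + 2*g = (g - 1)*(g^2 - 2*g) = (g - 2)*(g - 1)*(g)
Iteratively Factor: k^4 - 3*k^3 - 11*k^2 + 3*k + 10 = (k + 2)*(k^3 - 5*k^2 - k + 5) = (k + 1)*(k + 2)*(k^2 - 6*k + 5) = (k - 5)*(k + 1)*(k + 2)*(k - 1)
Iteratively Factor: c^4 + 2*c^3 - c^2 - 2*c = (c + 2)*(c^3 - c) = (c - 1)*(c + 2)*(c^2 + c) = c*(c - 1)*(c + 2)*(c + 1)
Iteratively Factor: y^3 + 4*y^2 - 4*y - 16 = (y + 2)*(y^2 + 2*y - 8) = (y + 2)*(y + 4)*(y - 2)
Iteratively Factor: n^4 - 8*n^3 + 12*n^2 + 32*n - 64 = (n + 2)*(n^3 - 10*n^2 + 32*n - 32) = (n - 4)*(n + 2)*(n^2 - 6*n + 8) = (n - 4)*(n - 2)*(n + 2)*(n - 4)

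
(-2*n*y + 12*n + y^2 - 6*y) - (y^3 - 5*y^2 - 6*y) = -2*n*y + 12*n - y^3 + 6*y^2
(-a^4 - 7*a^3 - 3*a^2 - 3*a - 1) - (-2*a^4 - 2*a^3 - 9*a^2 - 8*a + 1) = a^4 - 5*a^3 + 6*a^2 + 5*a - 2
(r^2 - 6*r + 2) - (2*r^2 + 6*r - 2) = -r^2 - 12*r + 4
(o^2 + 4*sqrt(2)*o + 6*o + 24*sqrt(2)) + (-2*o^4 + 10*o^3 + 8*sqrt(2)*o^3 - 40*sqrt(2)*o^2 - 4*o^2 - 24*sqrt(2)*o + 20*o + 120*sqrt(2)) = -2*o^4 + 10*o^3 + 8*sqrt(2)*o^3 - 40*sqrt(2)*o^2 - 3*o^2 - 20*sqrt(2)*o + 26*o + 144*sqrt(2)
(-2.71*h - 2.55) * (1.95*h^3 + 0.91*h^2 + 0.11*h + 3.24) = -5.2845*h^4 - 7.4386*h^3 - 2.6186*h^2 - 9.0609*h - 8.262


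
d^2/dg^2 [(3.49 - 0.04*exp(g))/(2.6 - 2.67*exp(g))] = (1.11022302462516e-16*exp(2*g) - 24.602181*exp(g) - 23.95718)*exp(g)/(19.034163*exp(3*g) - 55.60542*exp(2*g) + 54.1476*exp(g) - 17.576)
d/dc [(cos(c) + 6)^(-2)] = 2*sin(c)/(cos(c) + 6)^3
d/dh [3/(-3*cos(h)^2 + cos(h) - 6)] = 3*(1 - 6*cos(h))*sin(h)/(3*sin(h)^2 + cos(h) - 9)^2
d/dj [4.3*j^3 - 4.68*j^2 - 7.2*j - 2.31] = 12.9*j^2 - 9.36*j - 7.2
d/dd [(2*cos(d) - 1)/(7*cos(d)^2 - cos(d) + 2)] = (-14*sin(d)^2 - 14*cos(d) + 11)*sin(d)/(7*sin(d)^2 + cos(d) - 9)^2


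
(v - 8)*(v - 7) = v^2 - 15*v + 56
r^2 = r^2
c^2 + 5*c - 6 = (c - 1)*(c + 6)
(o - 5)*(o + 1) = o^2 - 4*o - 5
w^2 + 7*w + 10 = (w + 2)*(w + 5)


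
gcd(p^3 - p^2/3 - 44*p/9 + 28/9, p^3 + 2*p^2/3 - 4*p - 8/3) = p - 2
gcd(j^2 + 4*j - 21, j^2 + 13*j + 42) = j + 7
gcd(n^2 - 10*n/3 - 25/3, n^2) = 1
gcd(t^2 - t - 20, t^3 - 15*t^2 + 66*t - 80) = t - 5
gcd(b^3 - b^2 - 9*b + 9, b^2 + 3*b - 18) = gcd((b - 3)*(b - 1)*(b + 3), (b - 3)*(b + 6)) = b - 3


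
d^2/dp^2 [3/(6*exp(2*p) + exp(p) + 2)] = 3*(2*(12*exp(p) + 1)^2*exp(p) - (24*exp(p) + 1)*(6*exp(2*p) + exp(p) + 2))*exp(p)/(6*exp(2*p) + exp(p) + 2)^3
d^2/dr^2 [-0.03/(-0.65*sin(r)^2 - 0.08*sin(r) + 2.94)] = (-0.0507*sin(r)^4 - 0.00468*sin(r)^3 - 0.153462*sin(r)^2 + 0.002304*sin(r) + 0.115044)/(0.65*sin(r)^2 + 0.08*sin(r) - 2.94)^3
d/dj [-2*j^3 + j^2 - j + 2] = -6*j^2 + 2*j - 1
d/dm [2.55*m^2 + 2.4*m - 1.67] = 5.1*m + 2.4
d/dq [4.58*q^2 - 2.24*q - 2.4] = 9.16*q - 2.24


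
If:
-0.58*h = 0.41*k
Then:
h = -0.706896551724138*k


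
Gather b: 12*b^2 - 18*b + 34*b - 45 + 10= 12*b^2 + 16*b - 35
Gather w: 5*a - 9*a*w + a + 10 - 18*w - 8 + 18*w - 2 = -9*a*w + 6*a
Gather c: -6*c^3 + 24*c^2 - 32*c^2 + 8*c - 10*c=-6*c^3 - 8*c^2 - 2*c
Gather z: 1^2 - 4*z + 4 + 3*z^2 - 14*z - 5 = 3*z^2 - 18*z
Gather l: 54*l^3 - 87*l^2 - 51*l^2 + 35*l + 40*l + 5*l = 54*l^3 - 138*l^2 + 80*l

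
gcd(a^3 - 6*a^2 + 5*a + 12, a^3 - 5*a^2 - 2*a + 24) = a^2 - 7*a + 12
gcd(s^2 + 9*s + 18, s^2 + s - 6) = s + 3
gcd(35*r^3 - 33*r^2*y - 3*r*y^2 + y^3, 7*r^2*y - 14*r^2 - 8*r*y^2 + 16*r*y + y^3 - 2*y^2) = 7*r^2 - 8*r*y + y^2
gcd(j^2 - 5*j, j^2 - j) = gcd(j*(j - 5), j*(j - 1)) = j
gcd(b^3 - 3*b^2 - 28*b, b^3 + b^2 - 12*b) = b^2 + 4*b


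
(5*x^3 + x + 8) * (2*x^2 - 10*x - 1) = 10*x^5 - 50*x^4 - 3*x^3 + 6*x^2 - 81*x - 8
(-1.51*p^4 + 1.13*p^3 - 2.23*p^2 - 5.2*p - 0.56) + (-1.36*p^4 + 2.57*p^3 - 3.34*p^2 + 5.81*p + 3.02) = -2.87*p^4 + 3.7*p^3 - 5.57*p^2 + 0.609999999999999*p + 2.46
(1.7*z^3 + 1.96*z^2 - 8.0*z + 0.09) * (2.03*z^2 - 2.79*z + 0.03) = 3.451*z^5 - 0.764200000000001*z^4 - 21.6574*z^3 + 22.5615*z^2 - 0.4911*z + 0.0027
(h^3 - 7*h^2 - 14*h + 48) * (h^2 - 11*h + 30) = h^5 - 18*h^4 + 93*h^3 - 8*h^2 - 948*h + 1440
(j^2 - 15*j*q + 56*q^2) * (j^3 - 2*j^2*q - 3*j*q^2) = j^5 - 17*j^4*q + 83*j^3*q^2 - 67*j^2*q^3 - 168*j*q^4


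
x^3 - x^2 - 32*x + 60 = (x - 5)*(x - 2)*(x + 6)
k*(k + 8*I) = k^2 + 8*I*k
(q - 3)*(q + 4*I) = q^2 - 3*q + 4*I*q - 12*I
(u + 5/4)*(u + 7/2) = u^2 + 19*u/4 + 35/8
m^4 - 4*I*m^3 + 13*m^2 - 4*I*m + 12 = (m - 6*I)*(m - I)*(m + I)*(m + 2*I)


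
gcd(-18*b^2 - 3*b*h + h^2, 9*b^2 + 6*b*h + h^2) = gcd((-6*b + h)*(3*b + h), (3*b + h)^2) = 3*b + h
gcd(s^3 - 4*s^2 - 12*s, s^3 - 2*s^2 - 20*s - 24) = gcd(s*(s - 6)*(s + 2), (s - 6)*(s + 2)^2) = s^2 - 4*s - 12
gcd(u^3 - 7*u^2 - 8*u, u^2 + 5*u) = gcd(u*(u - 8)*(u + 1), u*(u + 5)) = u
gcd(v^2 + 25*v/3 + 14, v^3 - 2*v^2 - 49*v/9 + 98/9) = v + 7/3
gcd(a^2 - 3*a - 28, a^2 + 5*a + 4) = a + 4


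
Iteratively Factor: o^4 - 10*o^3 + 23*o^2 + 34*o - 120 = (o + 2)*(o^3 - 12*o^2 + 47*o - 60) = (o - 5)*(o + 2)*(o^2 - 7*o + 12) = (o - 5)*(o - 4)*(o + 2)*(o - 3)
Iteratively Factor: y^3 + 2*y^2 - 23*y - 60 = (y - 5)*(y^2 + 7*y + 12) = (y - 5)*(y + 4)*(y + 3)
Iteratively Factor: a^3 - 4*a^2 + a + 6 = (a - 3)*(a^2 - a - 2) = (a - 3)*(a - 2)*(a + 1)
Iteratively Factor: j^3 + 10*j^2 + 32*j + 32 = (j + 4)*(j^2 + 6*j + 8) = (j + 4)^2*(j + 2)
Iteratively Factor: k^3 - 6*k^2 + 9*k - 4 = (k - 1)*(k^2 - 5*k + 4) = (k - 4)*(k - 1)*(k - 1)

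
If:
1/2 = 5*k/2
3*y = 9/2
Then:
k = 1/5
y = 3/2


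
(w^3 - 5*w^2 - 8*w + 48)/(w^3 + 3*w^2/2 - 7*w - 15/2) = 2*(w^2 - 8*w + 16)/(2*w^2 - 3*w - 5)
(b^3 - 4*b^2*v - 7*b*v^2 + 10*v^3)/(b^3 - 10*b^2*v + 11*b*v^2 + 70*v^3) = (-b + v)/(-b + 7*v)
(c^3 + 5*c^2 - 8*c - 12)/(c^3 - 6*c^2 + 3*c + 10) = (c + 6)/(c - 5)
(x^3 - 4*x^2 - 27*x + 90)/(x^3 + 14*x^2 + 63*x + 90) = (x^2 - 9*x + 18)/(x^2 + 9*x + 18)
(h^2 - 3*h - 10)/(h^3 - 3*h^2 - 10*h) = 1/h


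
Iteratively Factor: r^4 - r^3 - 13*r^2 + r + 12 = (r + 3)*(r^3 - 4*r^2 - r + 4) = (r + 1)*(r + 3)*(r^2 - 5*r + 4) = (r - 1)*(r + 1)*(r + 3)*(r - 4)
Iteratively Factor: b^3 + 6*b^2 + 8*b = (b + 4)*(b^2 + 2*b) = (b + 2)*(b + 4)*(b)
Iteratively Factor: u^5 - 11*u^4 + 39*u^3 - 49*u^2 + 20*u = (u - 1)*(u^4 - 10*u^3 + 29*u^2 - 20*u) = u*(u - 1)*(u^3 - 10*u^2 + 29*u - 20) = u*(u - 1)^2*(u^2 - 9*u + 20) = u*(u - 5)*(u - 1)^2*(u - 4)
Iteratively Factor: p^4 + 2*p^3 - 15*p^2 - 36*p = (p - 4)*(p^3 + 6*p^2 + 9*p) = p*(p - 4)*(p^2 + 6*p + 9) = p*(p - 4)*(p + 3)*(p + 3)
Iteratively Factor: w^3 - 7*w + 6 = (w + 3)*(w^2 - 3*w + 2) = (w - 1)*(w + 3)*(w - 2)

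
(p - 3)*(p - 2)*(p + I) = p^3 - 5*p^2 + I*p^2 + 6*p - 5*I*p + 6*I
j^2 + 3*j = j*(j + 3)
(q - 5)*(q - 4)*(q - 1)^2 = q^4 - 11*q^3 + 39*q^2 - 49*q + 20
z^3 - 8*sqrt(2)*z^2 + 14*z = z*(z - 7*sqrt(2))*(z - sqrt(2))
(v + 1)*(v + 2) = v^2 + 3*v + 2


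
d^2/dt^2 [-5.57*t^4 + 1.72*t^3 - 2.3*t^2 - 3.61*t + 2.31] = -66.84*t^2 + 10.32*t - 4.6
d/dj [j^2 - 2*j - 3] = 2*j - 2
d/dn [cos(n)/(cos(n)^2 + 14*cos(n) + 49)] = (cos(n) - 7)*sin(n)/(cos(n) + 7)^3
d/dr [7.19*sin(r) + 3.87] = 7.19*cos(r)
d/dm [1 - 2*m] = -2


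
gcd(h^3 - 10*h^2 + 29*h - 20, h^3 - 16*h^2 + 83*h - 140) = h^2 - 9*h + 20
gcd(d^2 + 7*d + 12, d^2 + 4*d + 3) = d + 3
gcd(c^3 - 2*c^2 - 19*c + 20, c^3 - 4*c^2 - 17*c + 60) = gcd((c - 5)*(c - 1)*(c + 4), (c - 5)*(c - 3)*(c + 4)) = c^2 - c - 20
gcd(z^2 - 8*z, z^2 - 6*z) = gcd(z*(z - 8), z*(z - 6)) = z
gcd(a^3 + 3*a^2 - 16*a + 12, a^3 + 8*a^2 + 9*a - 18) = a^2 + 5*a - 6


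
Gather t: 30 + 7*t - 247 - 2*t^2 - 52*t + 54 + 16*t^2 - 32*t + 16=14*t^2 - 77*t - 147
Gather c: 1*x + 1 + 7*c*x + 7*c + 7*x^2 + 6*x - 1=c*(7*x + 7) + 7*x^2 + 7*x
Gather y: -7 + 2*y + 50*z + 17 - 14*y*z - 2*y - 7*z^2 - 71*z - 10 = -14*y*z - 7*z^2 - 21*z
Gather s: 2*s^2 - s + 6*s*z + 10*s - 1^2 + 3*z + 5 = 2*s^2 + s*(6*z + 9) + 3*z + 4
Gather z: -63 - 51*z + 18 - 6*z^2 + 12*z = -6*z^2 - 39*z - 45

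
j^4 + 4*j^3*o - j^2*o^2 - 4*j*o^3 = j*(j - o)*(j + o)*(j + 4*o)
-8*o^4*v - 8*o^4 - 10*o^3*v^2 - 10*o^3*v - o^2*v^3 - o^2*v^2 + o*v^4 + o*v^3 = (-4*o + v)*(o + v)*(2*o + v)*(o*v + o)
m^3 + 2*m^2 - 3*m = m*(m - 1)*(m + 3)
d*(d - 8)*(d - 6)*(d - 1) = d^4 - 15*d^3 + 62*d^2 - 48*d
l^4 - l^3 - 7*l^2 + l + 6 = (l - 3)*(l - 1)*(l + 1)*(l + 2)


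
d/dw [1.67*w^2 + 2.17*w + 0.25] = 3.34*w + 2.17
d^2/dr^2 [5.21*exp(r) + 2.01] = 5.21*exp(r)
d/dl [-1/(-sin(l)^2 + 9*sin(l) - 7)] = (9 - 2*sin(l))*cos(l)/(sin(l)^2 - 9*sin(l) + 7)^2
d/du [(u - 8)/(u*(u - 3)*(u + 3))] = 2*(-u^3 + 12*u^2 - 36)/(u^2*(u^4 - 18*u^2 + 81))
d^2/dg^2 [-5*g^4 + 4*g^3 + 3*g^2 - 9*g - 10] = -60*g^2 + 24*g + 6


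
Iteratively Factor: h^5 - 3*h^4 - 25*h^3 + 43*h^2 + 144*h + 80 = (h - 4)*(h^4 + h^3 - 21*h^2 - 41*h - 20) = (h - 5)*(h - 4)*(h^3 + 6*h^2 + 9*h + 4) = (h - 5)*(h - 4)*(h + 1)*(h^2 + 5*h + 4) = (h - 5)*(h - 4)*(h + 1)^2*(h + 4)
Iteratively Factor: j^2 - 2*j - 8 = (j + 2)*(j - 4)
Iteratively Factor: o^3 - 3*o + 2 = (o + 2)*(o^2 - 2*o + 1) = (o - 1)*(o + 2)*(o - 1)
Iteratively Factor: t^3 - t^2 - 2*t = (t + 1)*(t^2 - 2*t) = (t - 2)*(t + 1)*(t)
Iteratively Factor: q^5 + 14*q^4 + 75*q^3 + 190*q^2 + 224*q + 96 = (q + 2)*(q^4 + 12*q^3 + 51*q^2 + 88*q + 48) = (q + 1)*(q + 2)*(q^3 + 11*q^2 + 40*q + 48) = (q + 1)*(q + 2)*(q + 4)*(q^2 + 7*q + 12) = (q + 1)*(q + 2)*(q + 3)*(q + 4)*(q + 4)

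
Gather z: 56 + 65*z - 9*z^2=-9*z^2 + 65*z + 56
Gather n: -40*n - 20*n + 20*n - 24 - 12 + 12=-40*n - 24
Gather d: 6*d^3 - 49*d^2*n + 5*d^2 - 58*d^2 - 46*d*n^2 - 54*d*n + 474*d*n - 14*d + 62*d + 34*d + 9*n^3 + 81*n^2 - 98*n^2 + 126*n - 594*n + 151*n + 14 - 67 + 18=6*d^3 + d^2*(-49*n - 53) + d*(-46*n^2 + 420*n + 82) + 9*n^3 - 17*n^2 - 317*n - 35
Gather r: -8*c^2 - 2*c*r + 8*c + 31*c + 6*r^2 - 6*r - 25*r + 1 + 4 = -8*c^2 + 39*c + 6*r^2 + r*(-2*c - 31) + 5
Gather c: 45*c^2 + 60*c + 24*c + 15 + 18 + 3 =45*c^2 + 84*c + 36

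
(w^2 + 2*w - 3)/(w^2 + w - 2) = (w + 3)/(w + 2)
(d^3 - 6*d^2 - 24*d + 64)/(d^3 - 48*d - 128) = (d - 2)/(d + 4)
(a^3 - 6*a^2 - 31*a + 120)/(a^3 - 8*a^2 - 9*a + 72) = (a + 5)/(a + 3)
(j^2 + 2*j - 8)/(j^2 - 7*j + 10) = (j + 4)/(j - 5)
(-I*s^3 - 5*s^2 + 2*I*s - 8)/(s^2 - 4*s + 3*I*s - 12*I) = (-I*s^3 - 5*s^2 + 2*I*s - 8)/(s^2 + s*(-4 + 3*I) - 12*I)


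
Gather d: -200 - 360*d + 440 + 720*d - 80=360*d + 160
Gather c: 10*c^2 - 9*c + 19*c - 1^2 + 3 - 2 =10*c^2 + 10*c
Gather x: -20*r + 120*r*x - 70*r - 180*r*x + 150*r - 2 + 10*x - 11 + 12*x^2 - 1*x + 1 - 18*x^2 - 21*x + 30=60*r - 6*x^2 + x*(-60*r - 12) + 18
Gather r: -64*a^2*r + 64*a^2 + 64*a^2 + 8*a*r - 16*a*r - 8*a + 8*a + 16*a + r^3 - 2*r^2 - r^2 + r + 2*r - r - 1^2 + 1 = 128*a^2 + 16*a + r^3 - 3*r^2 + r*(-64*a^2 - 8*a + 2)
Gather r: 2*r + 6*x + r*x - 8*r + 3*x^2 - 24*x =r*(x - 6) + 3*x^2 - 18*x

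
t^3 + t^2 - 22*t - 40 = (t - 5)*(t + 2)*(t + 4)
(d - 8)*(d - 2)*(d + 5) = d^3 - 5*d^2 - 34*d + 80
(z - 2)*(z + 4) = z^2 + 2*z - 8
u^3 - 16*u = u*(u - 4)*(u + 4)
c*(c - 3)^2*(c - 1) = c^4 - 7*c^3 + 15*c^2 - 9*c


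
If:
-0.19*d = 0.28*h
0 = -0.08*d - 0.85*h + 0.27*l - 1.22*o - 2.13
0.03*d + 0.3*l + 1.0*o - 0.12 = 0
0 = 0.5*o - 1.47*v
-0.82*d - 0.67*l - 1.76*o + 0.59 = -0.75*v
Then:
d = -0.63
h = 0.43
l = 4.11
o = -1.09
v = -0.37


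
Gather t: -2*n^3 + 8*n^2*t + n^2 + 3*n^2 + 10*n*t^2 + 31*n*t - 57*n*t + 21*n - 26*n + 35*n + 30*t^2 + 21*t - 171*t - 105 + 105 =-2*n^3 + 4*n^2 + 30*n + t^2*(10*n + 30) + t*(8*n^2 - 26*n - 150)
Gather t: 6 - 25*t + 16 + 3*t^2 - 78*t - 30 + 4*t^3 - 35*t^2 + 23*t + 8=4*t^3 - 32*t^2 - 80*t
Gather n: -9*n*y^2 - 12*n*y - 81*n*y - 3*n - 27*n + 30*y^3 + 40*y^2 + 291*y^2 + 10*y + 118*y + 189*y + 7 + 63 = n*(-9*y^2 - 93*y - 30) + 30*y^3 + 331*y^2 + 317*y + 70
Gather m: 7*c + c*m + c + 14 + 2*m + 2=8*c + m*(c + 2) + 16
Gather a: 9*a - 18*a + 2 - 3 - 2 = -9*a - 3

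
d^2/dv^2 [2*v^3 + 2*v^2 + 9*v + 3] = 12*v + 4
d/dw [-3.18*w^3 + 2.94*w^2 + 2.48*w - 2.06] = -9.54*w^2 + 5.88*w + 2.48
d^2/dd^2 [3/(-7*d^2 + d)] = 6*(7*d*(7*d - 1) - (14*d - 1)^2)/(d^3*(7*d - 1)^3)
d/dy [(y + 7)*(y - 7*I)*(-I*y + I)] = -3*I*y^2 - y*(14 + 12*I) - 42 + 7*I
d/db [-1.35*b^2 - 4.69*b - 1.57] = -2.7*b - 4.69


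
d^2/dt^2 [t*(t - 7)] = 2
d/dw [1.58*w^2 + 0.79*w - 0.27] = 3.16*w + 0.79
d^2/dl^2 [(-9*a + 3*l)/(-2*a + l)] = 6*a/(2*a - l)^3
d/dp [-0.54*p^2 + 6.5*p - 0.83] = 6.5 - 1.08*p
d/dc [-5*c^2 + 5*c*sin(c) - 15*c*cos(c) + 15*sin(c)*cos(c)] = 15*c*sin(c) + 5*c*cos(c) - 10*c + 5*sin(c) - 15*cos(c) + 15*cos(2*c)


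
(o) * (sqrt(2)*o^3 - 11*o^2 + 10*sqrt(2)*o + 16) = sqrt(2)*o^4 - 11*o^3 + 10*sqrt(2)*o^2 + 16*o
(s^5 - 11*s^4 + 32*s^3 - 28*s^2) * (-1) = -s^5 + 11*s^4 - 32*s^3 + 28*s^2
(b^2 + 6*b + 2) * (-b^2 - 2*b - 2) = -b^4 - 8*b^3 - 16*b^2 - 16*b - 4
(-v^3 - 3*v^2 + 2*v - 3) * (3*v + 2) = -3*v^4 - 11*v^3 - 5*v - 6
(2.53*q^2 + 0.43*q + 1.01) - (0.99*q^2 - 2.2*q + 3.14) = 1.54*q^2 + 2.63*q - 2.13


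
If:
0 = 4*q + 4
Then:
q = -1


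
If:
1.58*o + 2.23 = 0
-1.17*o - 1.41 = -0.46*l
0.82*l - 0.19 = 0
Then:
No Solution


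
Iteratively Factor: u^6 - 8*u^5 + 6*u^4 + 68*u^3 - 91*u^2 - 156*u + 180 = (u - 1)*(u^5 - 7*u^4 - u^3 + 67*u^2 - 24*u - 180) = (u - 3)*(u - 1)*(u^4 - 4*u^3 - 13*u^2 + 28*u + 60) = (u - 3)*(u - 1)*(u + 2)*(u^3 - 6*u^2 - u + 30) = (u - 5)*(u - 3)*(u - 1)*(u + 2)*(u^2 - u - 6) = (u - 5)*(u - 3)*(u - 1)*(u + 2)^2*(u - 3)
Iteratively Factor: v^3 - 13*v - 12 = (v - 4)*(v^2 + 4*v + 3) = (v - 4)*(v + 3)*(v + 1)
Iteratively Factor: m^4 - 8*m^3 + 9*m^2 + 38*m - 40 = (m - 5)*(m^3 - 3*m^2 - 6*m + 8) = (m - 5)*(m + 2)*(m^2 - 5*m + 4) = (m - 5)*(m - 4)*(m + 2)*(m - 1)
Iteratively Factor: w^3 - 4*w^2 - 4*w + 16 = (w - 2)*(w^2 - 2*w - 8) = (w - 2)*(w + 2)*(w - 4)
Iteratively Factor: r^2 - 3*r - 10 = (r + 2)*(r - 5)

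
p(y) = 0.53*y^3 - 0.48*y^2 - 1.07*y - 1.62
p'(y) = 1.59*y^2 - 0.96*y - 1.07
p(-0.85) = -1.38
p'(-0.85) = 0.89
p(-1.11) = -1.75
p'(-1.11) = 1.95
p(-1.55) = -3.09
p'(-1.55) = 4.24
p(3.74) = 15.39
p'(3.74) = 17.58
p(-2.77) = -13.60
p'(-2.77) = 13.79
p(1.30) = -2.66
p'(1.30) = 0.37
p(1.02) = -2.65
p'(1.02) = -0.39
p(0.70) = -2.42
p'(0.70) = -0.96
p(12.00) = 832.26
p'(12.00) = 216.37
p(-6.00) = -126.96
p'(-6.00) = 61.93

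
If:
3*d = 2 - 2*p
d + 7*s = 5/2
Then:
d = 5/2 - 7*s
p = 21*s/2 - 11/4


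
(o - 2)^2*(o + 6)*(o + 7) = o^4 + 9*o^3 - 6*o^2 - 116*o + 168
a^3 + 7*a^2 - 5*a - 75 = (a - 3)*(a + 5)^2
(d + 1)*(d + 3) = d^2 + 4*d + 3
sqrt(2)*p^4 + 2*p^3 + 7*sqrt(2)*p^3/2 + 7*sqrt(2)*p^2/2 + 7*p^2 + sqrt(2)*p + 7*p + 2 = (p + 1/2)*(p + 2)*(p + sqrt(2))*(sqrt(2)*p + sqrt(2))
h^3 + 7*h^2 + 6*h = h*(h + 1)*(h + 6)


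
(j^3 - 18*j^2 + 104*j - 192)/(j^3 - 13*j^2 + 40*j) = (j^2 - 10*j + 24)/(j*(j - 5))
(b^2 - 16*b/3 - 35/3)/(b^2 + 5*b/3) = (b - 7)/b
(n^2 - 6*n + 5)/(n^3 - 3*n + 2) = (n - 5)/(n^2 + n - 2)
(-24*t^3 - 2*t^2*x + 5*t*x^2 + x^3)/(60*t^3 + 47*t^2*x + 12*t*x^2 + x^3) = (-2*t + x)/(5*t + x)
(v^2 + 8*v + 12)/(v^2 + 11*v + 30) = (v + 2)/(v + 5)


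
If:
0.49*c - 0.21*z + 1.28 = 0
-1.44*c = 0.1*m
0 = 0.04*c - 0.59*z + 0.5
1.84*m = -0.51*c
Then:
No Solution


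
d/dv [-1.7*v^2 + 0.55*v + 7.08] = 0.55 - 3.4*v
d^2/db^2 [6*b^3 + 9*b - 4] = 36*b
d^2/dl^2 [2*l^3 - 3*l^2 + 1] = 12*l - 6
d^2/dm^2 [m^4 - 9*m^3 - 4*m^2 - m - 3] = 12*m^2 - 54*m - 8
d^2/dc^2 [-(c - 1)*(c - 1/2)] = -2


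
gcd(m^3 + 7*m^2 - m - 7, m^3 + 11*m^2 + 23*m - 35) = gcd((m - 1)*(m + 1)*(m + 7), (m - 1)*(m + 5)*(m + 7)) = m^2 + 6*m - 7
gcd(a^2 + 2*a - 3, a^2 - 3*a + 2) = a - 1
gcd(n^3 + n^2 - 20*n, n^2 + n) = n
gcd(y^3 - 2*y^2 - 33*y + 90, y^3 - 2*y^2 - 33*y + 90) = y^3 - 2*y^2 - 33*y + 90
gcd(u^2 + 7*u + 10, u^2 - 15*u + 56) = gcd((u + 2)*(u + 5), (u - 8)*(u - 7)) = 1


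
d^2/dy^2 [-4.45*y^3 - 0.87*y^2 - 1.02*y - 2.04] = -26.7*y - 1.74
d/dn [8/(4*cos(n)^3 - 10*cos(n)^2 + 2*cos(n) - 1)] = 16*(6*cos(n)^2 - 10*cos(n) + 1)*sin(n)/(5*cos(n) - 5*cos(2*n) + cos(3*n) - 6)^2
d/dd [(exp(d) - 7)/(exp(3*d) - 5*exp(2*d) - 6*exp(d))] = 2*(-exp(3*d) + 13*exp(2*d) - 35*exp(d) - 21)*exp(-d)/(exp(4*d) - 10*exp(3*d) + 13*exp(2*d) + 60*exp(d) + 36)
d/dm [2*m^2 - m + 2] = 4*m - 1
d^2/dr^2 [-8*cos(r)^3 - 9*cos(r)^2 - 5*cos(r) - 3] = 11*cos(r) + 18*cos(2*r) + 18*cos(3*r)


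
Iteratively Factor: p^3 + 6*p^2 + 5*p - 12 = (p + 3)*(p^2 + 3*p - 4) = (p - 1)*(p + 3)*(p + 4)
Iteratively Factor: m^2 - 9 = (m - 3)*(m + 3)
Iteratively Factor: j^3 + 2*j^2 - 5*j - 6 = (j + 3)*(j^2 - j - 2) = (j + 1)*(j + 3)*(j - 2)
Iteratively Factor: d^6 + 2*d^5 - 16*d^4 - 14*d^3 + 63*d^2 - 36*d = (d + 4)*(d^5 - 2*d^4 - 8*d^3 + 18*d^2 - 9*d) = (d - 3)*(d + 4)*(d^4 + d^3 - 5*d^2 + 3*d) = d*(d - 3)*(d + 4)*(d^3 + d^2 - 5*d + 3) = d*(d - 3)*(d - 1)*(d + 4)*(d^2 + 2*d - 3) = d*(d - 3)*(d - 1)*(d + 3)*(d + 4)*(d - 1)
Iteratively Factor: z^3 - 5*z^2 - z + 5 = (z + 1)*(z^2 - 6*z + 5) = (z - 1)*(z + 1)*(z - 5)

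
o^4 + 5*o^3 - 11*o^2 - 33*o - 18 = (o - 3)*(o + 1)^2*(o + 6)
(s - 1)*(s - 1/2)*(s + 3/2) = s^3 - 7*s/4 + 3/4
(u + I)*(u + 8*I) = u^2 + 9*I*u - 8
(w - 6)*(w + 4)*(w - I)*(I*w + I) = I*w^4 + w^3 - I*w^3 - w^2 - 26*I*w^2 - 26*w - 24*I*w - 24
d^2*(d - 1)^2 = d^4 - 2*d^3 + d^2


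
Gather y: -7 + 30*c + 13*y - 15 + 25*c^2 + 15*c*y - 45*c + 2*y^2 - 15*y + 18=25*c^2 - 15*c + 2*y^2 + y*(15*c - 2) - 4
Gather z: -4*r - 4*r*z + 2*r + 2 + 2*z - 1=-2*r + z*(2 - 4*r) + 1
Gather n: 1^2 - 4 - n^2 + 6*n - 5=-n^2 + 6*n - 8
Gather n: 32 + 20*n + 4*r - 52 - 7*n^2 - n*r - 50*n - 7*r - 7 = -7*n^2 + n*(-r - 30) - 3*r - 27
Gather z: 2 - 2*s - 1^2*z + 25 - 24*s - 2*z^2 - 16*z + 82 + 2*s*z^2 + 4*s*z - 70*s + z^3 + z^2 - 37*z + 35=-96*s + z^3 + z^2*(2*s - 1) + z*(4*s - 54) + 144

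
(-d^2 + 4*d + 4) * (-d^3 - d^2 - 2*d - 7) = d^5 - 3*d^4 - 6*d^3 - 5*d^2 - 36*d - 28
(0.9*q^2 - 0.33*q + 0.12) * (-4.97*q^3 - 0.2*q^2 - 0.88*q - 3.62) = -4.473*q^5 + 1.4601*q^4 - 1.3224*q^3 - 2.9916*q^2 + 1.089*q - 0.4344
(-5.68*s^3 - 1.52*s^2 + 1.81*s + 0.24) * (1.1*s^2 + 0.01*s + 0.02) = -6.248*s^5 - 1.7288*s^4 + 1.8622*s^3 + 0.2517*s^2 + 0.0386*s + 0.0048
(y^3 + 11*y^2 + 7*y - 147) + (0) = y^3 + 11*y^2 + 7*y - 147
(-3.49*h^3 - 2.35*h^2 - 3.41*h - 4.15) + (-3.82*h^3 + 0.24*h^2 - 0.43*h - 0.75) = -7.31*h^3 - 2.11*h^2 - 3.84*h - 4.9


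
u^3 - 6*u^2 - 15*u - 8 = (u - 8)*(u + 1)^2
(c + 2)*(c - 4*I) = c^2 + 2*c - 4*I*c - 8*I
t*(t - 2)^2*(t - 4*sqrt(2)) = t^4 - 4*sqrt(2)*t^3 - 4*t^3 + 4*t^2 + 16*sqrt(2)*t^2 - 16*sqrt(2)*t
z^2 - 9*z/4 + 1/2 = (z - 2)*(z - 1/4)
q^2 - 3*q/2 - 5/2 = (q - 5/2)*(q + 1)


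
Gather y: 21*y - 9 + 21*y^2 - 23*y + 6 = 21*y^2 - 2*y - 3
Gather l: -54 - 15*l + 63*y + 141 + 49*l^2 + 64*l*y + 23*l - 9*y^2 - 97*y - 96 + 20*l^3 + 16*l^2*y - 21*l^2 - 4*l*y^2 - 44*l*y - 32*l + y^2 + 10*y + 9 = 20*l^3 + l^2*(16*y + 28) + l*(-4*y^2 + 20*y - 24) - 8*y^2 - 24*y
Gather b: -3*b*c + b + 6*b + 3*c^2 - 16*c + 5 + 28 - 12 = b*(7 - 3*c) + 3*c^2 - 16*c + 21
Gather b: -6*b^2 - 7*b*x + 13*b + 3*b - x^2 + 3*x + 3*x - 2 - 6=-6*b^2 + b*(16 - 7*x) - x^2 + 6*x - 8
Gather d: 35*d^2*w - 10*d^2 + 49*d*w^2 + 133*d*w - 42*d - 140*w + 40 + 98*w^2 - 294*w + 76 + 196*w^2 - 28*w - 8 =d^2*(35*w - 10) + d*(49*w^2 + 133*w - 42) + 294*w^2 - 462*w + 108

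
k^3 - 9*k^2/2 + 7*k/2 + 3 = (k - 3)*(k - 2)*(k + 1/2)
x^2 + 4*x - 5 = (x - 1)*(x + 5)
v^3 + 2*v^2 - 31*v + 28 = (v - 4)*(v - 1)*(v + 7)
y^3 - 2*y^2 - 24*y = y*(y - 6)*(y + 4)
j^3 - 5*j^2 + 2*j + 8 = (j - 4)*(j - 2)*(j + 1)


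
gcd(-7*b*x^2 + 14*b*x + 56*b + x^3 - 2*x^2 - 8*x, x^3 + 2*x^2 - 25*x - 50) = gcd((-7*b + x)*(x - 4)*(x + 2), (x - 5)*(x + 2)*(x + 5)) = x + 2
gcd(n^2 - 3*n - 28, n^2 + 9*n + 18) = 1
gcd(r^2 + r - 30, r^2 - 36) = r + 6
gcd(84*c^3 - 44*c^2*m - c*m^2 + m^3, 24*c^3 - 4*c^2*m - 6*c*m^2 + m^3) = 12*c^2 - 8*c*m + m^2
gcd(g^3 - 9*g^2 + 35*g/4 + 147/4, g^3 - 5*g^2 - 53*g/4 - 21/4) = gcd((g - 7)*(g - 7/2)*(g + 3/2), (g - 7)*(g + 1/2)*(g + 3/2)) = g^2 - 11*g/2 - 21/2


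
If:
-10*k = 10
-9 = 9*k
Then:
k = -1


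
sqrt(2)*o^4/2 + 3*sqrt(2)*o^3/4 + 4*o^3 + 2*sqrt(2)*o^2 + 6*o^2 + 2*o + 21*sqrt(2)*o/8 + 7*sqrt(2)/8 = (o + 1/2)*(o + 1)*(o + 7*sqrt(2)/2)*(sqrt(2)*o/2 + 1/2)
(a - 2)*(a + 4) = a^2 + 2*a - 8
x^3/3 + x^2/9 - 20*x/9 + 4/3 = (x/3 + 1)*(x - 2)*(x - 2/3)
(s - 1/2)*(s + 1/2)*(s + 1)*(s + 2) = s^4 + 3*s^3 + 7*s^2/4 - 3*s/4 - 1/2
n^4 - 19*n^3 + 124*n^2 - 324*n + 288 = (n - 8)*(n - 6)*(n - 3)*(n - 2)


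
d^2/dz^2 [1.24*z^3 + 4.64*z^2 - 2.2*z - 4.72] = 7.44*z + 9.28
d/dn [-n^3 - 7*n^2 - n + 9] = -3*n^2 - 14*n - 1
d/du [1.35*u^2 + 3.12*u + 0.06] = 2.7*u + 3.12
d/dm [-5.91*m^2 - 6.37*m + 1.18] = -11.82*m - 6.37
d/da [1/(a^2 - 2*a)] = 2*(1 - a)/(a^2*(a - 2)^2)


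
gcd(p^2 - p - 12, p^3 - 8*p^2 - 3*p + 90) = p + 3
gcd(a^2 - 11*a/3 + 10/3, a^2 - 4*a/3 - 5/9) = a - 5/3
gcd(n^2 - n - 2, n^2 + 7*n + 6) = n + 1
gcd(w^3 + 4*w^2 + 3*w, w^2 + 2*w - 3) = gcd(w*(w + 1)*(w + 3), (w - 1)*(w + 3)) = w + 3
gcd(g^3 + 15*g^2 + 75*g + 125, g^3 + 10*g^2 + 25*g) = g^2 + 10*g + 25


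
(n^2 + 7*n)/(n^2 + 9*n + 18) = n*(n + 7)/(n^2 + 9*n + 18)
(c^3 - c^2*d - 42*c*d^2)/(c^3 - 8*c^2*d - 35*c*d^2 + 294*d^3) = c/(c - 7*d)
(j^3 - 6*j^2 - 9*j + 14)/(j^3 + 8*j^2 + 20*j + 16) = (j^2 - 8*j + 7)/(j^2 + 6*j + 8)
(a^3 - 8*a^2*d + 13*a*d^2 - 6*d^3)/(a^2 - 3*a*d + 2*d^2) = (a^2 - 7*a*d + 6*d^2)/(a - 2*d)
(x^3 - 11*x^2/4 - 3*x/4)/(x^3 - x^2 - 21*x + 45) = x*(4*x + 1)/(4*(x^2 + 2*x - 15))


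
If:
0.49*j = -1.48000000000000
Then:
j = -3.02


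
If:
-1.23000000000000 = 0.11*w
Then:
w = -11.18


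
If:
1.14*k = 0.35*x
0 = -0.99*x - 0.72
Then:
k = -0.22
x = -0.73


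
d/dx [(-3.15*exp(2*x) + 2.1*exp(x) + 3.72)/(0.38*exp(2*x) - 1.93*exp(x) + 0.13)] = (5.2815*exp(2*x) - 3.6462*exp(x) + 7.4526)*exp(x)/(0.1444*exp(4*x) - 1.4668*exp(3*x) + 3.8237*exp(2*x) - 0.5018*exp(x) + 0.0169)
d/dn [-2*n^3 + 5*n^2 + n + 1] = -6*n^2 + 10*n + 1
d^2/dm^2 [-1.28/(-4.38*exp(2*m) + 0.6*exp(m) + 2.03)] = ((0.768 - 22.4256*exp(m))*(-4.38*exp(2*m) + 0.6*exp(m) + 2.03) - 1.28*(8.76*exp(m) - 0.6)*(17.52*exp(m) - 1.2)*exp(m))*exp(m)/(-4.38*exp(2*m) + 0.6*exp(m) + 2.03)^3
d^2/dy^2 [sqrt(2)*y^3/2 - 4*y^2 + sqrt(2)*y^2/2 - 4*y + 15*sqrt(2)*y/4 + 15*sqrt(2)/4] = 3*sqrt(2)*y - 8 + sqrt(2)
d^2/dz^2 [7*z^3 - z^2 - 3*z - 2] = 42*z - 2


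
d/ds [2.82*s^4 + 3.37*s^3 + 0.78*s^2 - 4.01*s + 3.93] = 11.28*s^3 + 10.11*s^2 + 1.56*s - 4.01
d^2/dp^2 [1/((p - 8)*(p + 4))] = 2*((p - 8)^2 + (p - 8)*(p + 4) + (p + 4)^2)/((p - 8)^3*(p + 4)^3)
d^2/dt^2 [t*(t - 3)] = 2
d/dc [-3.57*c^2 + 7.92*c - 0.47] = 7.92 - 7.14*c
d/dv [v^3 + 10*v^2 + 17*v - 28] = 3*v^2 + 20*v + 17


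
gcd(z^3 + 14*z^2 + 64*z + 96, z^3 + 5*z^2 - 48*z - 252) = z + 6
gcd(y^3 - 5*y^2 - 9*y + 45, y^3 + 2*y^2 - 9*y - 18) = y^2 - 9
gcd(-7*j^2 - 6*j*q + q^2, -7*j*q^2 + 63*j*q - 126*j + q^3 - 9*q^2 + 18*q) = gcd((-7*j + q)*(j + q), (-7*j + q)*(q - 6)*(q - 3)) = -7*j + q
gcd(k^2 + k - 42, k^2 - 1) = 1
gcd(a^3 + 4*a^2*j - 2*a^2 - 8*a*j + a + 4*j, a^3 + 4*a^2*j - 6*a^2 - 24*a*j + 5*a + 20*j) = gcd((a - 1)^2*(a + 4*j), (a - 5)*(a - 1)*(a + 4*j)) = a^2 + 4*a*j - a - 4*j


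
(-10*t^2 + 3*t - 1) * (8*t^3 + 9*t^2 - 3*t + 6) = -80*t^5 - 66*t^4 + 49*t^3 - 78*t^2 + 21*t - 6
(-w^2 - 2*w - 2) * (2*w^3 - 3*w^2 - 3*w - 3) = -2*w^5 - w^4 + 5*w^3 + 15*w^2 + 12*w + 6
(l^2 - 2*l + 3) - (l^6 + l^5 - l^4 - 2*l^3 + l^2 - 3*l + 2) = -l^6 - l^5 + l^4 + 2*l^3 + l + 1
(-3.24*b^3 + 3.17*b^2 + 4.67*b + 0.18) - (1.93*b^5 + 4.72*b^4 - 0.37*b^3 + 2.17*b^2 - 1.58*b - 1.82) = -1.93*b^5 - 4.72*b^4 - 2.87*b^3 + 1.0*b^2 + 6.25*b + 2.0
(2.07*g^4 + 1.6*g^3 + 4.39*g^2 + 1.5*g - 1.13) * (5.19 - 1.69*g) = -3.4983*g^5 + 8.0393*g^4 + 0.884900000000001*g^3 + 20.2491*g^2 + 9.6947*g - 5.8647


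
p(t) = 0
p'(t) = 0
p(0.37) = 0.00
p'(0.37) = 0.00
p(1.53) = 0.00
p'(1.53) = 0.00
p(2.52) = 0.00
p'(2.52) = 0.00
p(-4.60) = 0.00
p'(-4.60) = 0.00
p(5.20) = 0.00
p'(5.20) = 0.00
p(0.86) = 0.00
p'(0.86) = 0.00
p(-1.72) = 0.00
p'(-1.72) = 0.00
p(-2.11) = 0.00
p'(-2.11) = 0.00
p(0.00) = 0.00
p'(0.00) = 0.00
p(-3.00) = 0.00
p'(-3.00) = 0.00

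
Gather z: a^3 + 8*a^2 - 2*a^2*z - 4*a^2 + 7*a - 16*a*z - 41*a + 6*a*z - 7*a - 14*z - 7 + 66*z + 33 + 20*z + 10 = a^3 + 4*a^2 - 41*a + z*(-2*a^2 - 10*a + 72) + 36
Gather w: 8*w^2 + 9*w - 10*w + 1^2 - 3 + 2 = 8*w^2 - w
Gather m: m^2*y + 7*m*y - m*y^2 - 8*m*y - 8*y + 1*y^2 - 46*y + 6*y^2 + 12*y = m^2*y + m*(-y^2 - y) + 7*y^2 - 42*y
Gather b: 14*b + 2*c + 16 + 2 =14*b + 2*c + 18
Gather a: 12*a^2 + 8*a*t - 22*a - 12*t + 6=12*a^2 + a*(8*t - 22) - 12*t + 6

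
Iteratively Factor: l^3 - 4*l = (l + 2)*(l^2 - 2*l) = (l - 2)*(l + 2)*(l)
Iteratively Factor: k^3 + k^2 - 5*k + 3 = (k - 1)*(k^2 + 2*k - 3) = (k - 1)^2*(k + 3)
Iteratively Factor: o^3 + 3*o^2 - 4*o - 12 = (o + 3)*(o^2 - 4) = (o - 2)*(o + 3)*(o + 2)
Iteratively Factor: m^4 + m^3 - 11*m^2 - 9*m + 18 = (m - 1)*(m^3 + 2*m^2 - 9*m - 18) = (m - 1)*(m + 3)*(m^2 - m - 6) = (m - 3)*(m - 1)*(m + 3)*(m + 2)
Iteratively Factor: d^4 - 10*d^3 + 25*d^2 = (d)*(d^3 - 10*d^2 + 25*d) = d^2*(d^2 - 10*d + 25) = d^2*(d - 5)*(d - 5)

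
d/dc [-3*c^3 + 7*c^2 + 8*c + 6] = -9*c^2 + 14*c + 8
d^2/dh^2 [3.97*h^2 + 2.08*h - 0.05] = 7.94000000000000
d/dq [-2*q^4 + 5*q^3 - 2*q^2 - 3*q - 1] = -8*q^3 + 15*q^2 - 4*q - 3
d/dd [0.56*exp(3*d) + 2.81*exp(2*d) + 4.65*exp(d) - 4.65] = (1.68*exp(2*d) + 5.62*exp(d) + 4.65)*exp(d)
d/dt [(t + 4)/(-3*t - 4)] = 8/(3*t + 4)^2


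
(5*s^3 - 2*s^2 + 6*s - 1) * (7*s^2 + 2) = 35*s^5 - 14*s^4 + 52*s^3 - 11*s^2 + 12*s - 2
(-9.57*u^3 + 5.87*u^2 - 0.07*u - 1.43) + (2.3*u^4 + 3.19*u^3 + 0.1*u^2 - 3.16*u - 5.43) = 2.3*u^4 - 6.38*u^3 + 5.97*u^2 - 3.23*u - 6.86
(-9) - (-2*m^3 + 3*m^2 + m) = 2*m^3 - 3*m^2 - m - 9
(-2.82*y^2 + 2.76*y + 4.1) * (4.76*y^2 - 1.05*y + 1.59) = -13.4232*y^4 + 16.0986*y^3 + 12.1342*y^2 + 0.0834000000000001*y + 6.519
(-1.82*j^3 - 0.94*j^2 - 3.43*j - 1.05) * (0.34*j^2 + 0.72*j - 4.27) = -0.6188*j^5 - 1.63*j^4 + 5.9284*j^3 + 1.1872*j^2 + 13.8901*j + 4.4835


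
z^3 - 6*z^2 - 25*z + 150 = (z - 6)*(z - 5)*(z + 5)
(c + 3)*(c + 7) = c^2 + 10*c + 21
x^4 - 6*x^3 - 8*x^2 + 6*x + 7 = (x - 7)*(x - 1)*(x + 1)^2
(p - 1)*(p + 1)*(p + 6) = p^3 + 6*p^2 - p - 6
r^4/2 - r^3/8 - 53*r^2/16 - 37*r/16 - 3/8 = (r/2 + 1/4)*(r - 3)*(r + 1/4)*(r + 2)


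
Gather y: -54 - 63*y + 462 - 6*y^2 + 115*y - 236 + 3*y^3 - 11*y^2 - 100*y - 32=3*y^3 - 17*y^2 - 48*y + 140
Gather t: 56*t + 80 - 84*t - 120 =-28*t - 40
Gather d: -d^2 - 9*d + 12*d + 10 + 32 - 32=-d^2 + 3*d + 10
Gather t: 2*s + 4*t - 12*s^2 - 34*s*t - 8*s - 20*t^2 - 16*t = -12*s^2 - 6*s - 20*t^2 + t*(-34*s - 12)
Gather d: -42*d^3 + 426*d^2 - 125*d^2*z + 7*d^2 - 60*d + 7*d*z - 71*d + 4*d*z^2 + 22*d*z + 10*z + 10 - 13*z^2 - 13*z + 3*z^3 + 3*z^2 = -42*d^3 + d^2*(433 - 125*z) + d*(4*z^2 + 29*z - 131) + 3*z^3 - 10*z^2 - 3*z + 10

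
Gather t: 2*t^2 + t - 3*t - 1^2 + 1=2*t^2 - 2*t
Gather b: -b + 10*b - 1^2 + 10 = 9*b + 9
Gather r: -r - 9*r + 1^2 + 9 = 10 - 10*r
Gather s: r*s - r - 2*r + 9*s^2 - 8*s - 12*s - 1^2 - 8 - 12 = -3*r + 9*s^2 + s*(r - 20) - 21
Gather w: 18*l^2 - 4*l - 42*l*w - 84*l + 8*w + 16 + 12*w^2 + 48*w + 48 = 18*l^2 - 88*l + 12*w^2 + w*(56 - 42*l) + 64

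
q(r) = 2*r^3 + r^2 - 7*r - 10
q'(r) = 6*r^2 + 2*r - 7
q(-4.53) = -143.69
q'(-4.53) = 107.07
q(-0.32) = -7.72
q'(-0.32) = -7.03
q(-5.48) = -270.74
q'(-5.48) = 162.22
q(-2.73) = -24.13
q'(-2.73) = 32.26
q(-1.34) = -3.64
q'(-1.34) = 1.09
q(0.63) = -13.51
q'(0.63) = -3.36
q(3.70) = 79.10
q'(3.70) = 82.54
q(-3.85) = -82.36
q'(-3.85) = 74.24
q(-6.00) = -364.00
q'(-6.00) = 197.00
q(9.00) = 1466.00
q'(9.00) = 497.00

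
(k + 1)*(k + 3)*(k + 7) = k^3 + 11*k^2 + 31*k + 21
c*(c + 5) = c^2 + 5*c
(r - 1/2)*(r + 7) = r^2 + 13*r/2 - 7/2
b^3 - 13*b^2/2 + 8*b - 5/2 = (b - 5)*(b - 1)*(b - 1/2)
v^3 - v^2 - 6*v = v*(v - 3)*(v + 2)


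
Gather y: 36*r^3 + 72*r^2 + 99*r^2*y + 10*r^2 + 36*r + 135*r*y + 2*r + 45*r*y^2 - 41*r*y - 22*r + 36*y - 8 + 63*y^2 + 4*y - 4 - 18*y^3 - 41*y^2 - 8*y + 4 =36*r^3 + 82*r^2 + 16*r - 18*y^3 + y^2*(45*r + 22) + y*(99*r^2 + 94*r + 32) - 8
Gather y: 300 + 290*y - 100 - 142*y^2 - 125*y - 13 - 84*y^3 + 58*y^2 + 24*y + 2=-84*y^3 - 84*y^2 + 189*y + 189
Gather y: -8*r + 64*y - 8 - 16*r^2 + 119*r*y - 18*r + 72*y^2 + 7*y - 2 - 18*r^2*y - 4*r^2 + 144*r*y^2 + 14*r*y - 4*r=-20*r^2 - 30*r + y^2*(144*r + 72) + y*(-18*r^2 + 133*r + 71) - 10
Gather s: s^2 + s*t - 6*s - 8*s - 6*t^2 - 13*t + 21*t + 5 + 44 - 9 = s^2 + s*(t - 14) - 6*t^2 + 8*t + 40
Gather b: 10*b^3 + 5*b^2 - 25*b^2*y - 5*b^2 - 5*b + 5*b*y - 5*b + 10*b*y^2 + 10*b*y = 10*b^3 - 25*b^2*y + b*(10*y^2 + 15*y - 10)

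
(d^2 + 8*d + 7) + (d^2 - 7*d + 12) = 2*d^2 + d + 19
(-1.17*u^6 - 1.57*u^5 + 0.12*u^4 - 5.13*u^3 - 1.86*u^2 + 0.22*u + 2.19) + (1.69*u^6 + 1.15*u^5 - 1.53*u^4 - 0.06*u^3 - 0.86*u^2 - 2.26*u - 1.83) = 0.52*u^6 - 0.42*u^5 - 1.41*u^4 - 5.19*u^3 - 2.72*u^2 - 2.04*u + 0.36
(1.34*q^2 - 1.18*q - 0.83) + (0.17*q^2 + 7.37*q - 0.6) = 1.51*q^2 + 6.19*q - 1.43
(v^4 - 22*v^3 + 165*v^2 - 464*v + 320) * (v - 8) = v^5 - 30*v^4 + 341*v^3 - 1784*v^2 + 4032*v - 2560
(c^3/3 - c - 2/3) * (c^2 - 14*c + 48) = c^5/3 - 14*c^4/3 + 15*c^3 + 40*c^2/3 - 116*c/3 - 32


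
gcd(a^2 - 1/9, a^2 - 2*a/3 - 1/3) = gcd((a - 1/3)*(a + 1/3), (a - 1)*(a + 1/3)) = a + 1/3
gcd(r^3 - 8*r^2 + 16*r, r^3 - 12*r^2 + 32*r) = r^2 - 4*r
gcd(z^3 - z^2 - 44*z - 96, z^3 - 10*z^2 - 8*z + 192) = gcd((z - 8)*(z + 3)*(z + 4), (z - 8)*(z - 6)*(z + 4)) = z^2 - 4*z - 32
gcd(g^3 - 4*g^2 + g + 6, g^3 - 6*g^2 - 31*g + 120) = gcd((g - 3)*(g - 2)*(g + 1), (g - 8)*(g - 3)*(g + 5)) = g - 3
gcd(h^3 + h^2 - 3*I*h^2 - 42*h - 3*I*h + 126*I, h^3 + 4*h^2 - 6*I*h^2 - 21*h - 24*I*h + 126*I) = h + 7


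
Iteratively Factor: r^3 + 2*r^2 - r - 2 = (r + 1)*(r^2 + r - 2) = (r - 1)*(r + 1)*(r + 2)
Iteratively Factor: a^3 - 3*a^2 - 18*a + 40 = (a - 5)*(a^2 + 2*a - 8) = (a - 5)*(a + 4)*(a - 2)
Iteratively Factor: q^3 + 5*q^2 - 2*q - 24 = (q + 4)*(q^2 + q - 6) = (q - 2)*(q + 4)*(q + 3)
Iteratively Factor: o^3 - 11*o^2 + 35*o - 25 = (o - 5)*(o^2 - 6*o + 5) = (o - 5)^2*(o - 1)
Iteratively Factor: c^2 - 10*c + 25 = (c - 5)*(c - 5)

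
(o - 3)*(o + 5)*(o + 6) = o^3 + 8*o^2 - 3*o - 90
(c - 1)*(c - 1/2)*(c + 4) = c^3 + 5*c^2/2 - 11*c/2 + 2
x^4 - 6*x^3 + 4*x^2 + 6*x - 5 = (x - 5)*(x - 1)^2*(x + 1)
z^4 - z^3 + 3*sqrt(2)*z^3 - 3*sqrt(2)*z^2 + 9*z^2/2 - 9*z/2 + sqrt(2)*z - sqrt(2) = (z - 1)*(z + sqrt(2)/2)^2*(z + 2*sqrt(2))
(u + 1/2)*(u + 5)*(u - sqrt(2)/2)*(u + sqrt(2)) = u^4 + sqrt(2)*u^3/2 + 11*u^3/2 + 3*u^2/2 + 11*sqrt(2)*u^2/4 - 11*u/2 + 5*sqrt(2)*u/4 - 5/2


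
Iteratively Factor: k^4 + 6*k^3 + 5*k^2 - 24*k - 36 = (k + 3)*(k^3 + 3*k^2 - 4*k - 12) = (k + 2)*(k + 3)*(k^2 + k - 6) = (k - 2)*(k + 2)*(k + 3)*(k + 3)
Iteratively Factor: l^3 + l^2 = (l)*(l^2 + l) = l^2*(l + 1)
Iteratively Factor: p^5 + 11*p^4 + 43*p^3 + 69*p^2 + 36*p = (p + 3)*(p^4 + 8*p^3 + 19*p^2 + 12*p) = (p + 3)^2*(p^3 + 5*p^2 + 4*p) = (p + 3)^2*(p + 4)*(p^2 + p) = p*(p + 3)^2*(p + 4)*(p + 1)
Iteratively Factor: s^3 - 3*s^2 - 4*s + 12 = (s - 2)*(s^2 - s - 6) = (s - 2)*(s + 2)*(s - 3)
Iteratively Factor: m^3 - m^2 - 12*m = (m - 4)*(m^2 + 3*m) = (m - 4)*(m + 3)*(m)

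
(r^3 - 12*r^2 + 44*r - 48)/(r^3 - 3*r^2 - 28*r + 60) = (r - 4)/(r + 5)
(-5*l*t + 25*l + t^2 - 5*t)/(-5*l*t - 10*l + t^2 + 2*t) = (t - 5)/(t + 2)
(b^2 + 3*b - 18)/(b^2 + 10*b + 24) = (b - 3)/(b + 4)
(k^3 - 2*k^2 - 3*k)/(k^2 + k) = k - 3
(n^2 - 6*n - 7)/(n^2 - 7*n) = (n + 1)/n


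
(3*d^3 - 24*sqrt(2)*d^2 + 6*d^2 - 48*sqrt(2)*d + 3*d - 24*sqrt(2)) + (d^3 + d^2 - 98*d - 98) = 4*d^3 - 24*sqrt(2)*d^2 + 7*d^2 - 95*d - 48*sqrt(2)*d - 98 - 24*sqrt(2)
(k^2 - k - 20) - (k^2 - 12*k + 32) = 11*k - 52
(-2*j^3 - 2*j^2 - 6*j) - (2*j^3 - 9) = -4*j^3 - 2*j^2 - 6*j + 9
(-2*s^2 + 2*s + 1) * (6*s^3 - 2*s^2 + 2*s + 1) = -12*s^5 + 16*s^4 - 2*s^3 + 4*s + 1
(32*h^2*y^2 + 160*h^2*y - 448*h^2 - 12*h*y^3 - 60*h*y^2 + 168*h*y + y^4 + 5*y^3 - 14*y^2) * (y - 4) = 32*h^2*y^3 + 32*h^2*y^2 - 1088*h^2*y + 1792*h^2 - 12*h*y^4 - 12*h*y^3 + 408*h*y^2 - 672*h*y + y^5 + y^4 - 34*y^3 + 56*y^2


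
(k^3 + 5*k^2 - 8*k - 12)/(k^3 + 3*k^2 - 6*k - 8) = (k + 6)/(k + 4)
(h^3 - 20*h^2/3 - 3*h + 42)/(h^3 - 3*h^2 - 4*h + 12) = (h^2 - 11*h/3 - 14)/(h^2 - 4)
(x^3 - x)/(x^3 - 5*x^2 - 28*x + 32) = x*(x + 1)/(x^2 - 4*x - 32)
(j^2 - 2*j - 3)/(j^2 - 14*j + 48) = (j^2 - 2*j - 3)/(j^2 - 14*j + 48)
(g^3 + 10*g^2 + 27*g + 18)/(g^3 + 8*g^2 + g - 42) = (g^2 + 7*g + 6)/(g^2 + 5*g - 14)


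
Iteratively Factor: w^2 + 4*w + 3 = (w + 3)*(w + 1)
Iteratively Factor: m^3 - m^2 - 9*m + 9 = (m + 3)*(m^2 - 4*m + 3) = (m - 1)*(m + 3)*(m - 3)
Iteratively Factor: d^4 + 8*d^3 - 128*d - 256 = (d + 4)*(d^3 + 4*d^2 - 16*d - 64) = (d - 4)*(d + 4)*(d^2 + 8*d + 16) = (d - 4)*(d + 4)^2*(d + 4)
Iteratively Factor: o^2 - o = (o - 1)*(o)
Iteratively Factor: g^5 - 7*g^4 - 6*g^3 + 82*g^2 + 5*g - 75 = (g + 3)*(g^4 - 10*g^3 + 24*g^2 + 10*g - 25) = (g - 1)*(g + 3)*(g^3 - 9*g^2 + 15*g + 25) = (g - 5)*(g - 1)*(g + 3)*(g^2 - 4*g - 5) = (g - 5)^2*(g - 1)*(g + 3)*(g + 1)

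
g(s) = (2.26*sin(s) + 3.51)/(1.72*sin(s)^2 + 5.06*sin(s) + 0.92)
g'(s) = (-3.44*sin(s)*cos(s) - 5.06*cos(s))*(2.26*sin(s) + 3.51)/(1.72*sin(s)^2 + 5.06*sin(s) + 0.92)^2 + 2.26*cos(s)/(1.72*sin(s)^2 + 5.06*sin(s) + 0.92) = (-12.0744*sin(s) + 1.9436*cos(2*s) - 17.625)*cos(s)/(1.72*sin(s)^2 + 5.06*sin(s) + 0.92)^2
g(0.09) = 2.67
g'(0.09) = -8.68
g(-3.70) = 1.15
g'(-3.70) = 1.18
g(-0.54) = -1.91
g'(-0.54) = -5.98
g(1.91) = 0.78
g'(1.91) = 0.19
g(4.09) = -0.81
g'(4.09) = 1.16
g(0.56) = 1.15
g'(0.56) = -1.17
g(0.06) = 2.96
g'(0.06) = -10.84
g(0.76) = 0.97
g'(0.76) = -0.69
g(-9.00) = -2.95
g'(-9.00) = 13.58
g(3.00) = 2.30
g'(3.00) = 6.21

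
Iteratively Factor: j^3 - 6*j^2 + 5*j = (j - 1)*(j^2 - 5*j) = (j - 5)*(j - 1)*(j)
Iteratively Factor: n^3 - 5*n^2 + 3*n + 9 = (n - 3)*(n^2 - 2*n - 3) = (n - 3)^2*(n + 1)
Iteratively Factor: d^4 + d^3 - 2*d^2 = (d - 1)*(d^3 + 2*d^2) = d*(d - 1)*(d^2 + 2*d) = d^2*(d - 1)*(d + 2)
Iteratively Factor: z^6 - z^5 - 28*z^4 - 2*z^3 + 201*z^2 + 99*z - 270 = (z - 5)*(z^5 + 4*z^4 - 8*z^3 - 42*z^2 - 9*z + 54) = (z - 5)*(z + 3)*(z^4 + z^3 - 11*z^2 - 9*z + 18) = (z - 5)*(z + 3)^2*(z^3 - 2*z^2 - 5*z + 6) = (z - 5)*(z - 1)*(z + 3)^2*(z^2 - z - 6) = (z - 5)*(z - 1)*(z + 2)*(z + 3)^2*(z - 3)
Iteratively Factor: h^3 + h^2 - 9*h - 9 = (h + 3)*(h^2 - 2*h - 3) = (h - 3)*(h + 3)*(h + 1)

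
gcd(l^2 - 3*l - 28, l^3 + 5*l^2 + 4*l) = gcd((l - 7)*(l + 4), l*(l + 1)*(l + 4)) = l + 4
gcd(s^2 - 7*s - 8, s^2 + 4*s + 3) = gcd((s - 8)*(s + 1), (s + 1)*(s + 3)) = s + 1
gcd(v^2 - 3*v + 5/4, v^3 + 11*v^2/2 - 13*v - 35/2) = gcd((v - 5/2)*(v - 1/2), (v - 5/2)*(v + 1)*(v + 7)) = v - 5/2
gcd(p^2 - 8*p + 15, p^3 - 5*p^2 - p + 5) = p - 5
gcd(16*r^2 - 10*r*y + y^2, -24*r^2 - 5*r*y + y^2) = -8*r + y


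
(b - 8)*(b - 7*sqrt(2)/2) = b^2 - 8*b - 7*sqrt(2)*b/2 + 28*sqrt(2)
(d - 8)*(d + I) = d^2 - 8*d + I*d - 8*I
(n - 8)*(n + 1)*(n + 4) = n^3 - 3*n^2 - 36*n - 32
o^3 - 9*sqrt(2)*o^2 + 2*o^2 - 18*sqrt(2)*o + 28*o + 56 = (o + 2)*(o - 7*sqrt(2))*(o - 2*sqrt(2))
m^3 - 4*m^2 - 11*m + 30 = (m - 5)*(m - 2)*(m + 3)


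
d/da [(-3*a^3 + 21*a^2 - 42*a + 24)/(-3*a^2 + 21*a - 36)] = (a^2 - 6*a + 7)/(a^2 - 6*a + 9)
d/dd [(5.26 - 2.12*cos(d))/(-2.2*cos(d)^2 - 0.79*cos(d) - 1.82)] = (4.664*cos(d)^2 - 23.144*cos(d) - 8.0138)*sin(d)/(4.84*cos(d)^4 + 3.476*cos(d)^3 + 8.6321*cos(d)^2 + 2.8756*cos(d) + 3.3124)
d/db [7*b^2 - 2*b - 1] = 14*b - 2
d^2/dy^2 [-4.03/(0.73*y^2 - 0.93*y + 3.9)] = (4.295174*y^2 - 5.471934*y - 4.03*(1.46*y - 0.93)*(2.92*y - 1.86) + 22.94682)/(0.73*y^2 - 0.93*y + 3.9)^3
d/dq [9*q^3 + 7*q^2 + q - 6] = 27*q^2 + 14*q + 1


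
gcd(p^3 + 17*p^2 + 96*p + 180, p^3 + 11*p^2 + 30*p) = p^2 + 11*p + 30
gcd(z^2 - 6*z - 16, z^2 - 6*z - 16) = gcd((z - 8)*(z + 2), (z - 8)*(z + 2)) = z^2 - 6*z - 16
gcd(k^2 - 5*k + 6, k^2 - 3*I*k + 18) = 1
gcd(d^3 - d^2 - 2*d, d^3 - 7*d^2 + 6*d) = d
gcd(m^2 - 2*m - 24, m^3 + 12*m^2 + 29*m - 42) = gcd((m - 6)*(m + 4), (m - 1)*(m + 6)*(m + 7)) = 1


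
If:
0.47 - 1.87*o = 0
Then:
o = 0.25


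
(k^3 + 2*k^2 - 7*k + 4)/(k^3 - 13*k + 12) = (k - 1)/(k - 3)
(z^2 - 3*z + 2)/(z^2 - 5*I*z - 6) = (-z^2 + 3*z - 2)/(-z^2 + 5*I*z + 6)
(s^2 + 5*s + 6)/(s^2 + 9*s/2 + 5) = 2*(s + 3)/(2*s + 5)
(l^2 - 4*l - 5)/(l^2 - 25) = (l + 1)/(l + 5)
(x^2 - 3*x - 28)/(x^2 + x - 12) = (x - 7)/(x - 3)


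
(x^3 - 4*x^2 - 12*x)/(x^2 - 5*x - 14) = x*(x - 6)/(x - 7)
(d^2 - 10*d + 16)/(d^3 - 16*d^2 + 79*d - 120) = (d - 2)/(d^2 - 8*d + 15)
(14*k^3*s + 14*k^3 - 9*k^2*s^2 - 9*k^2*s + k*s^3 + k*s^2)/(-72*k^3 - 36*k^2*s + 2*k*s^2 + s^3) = k*(-14*k^2*s - 14*k^2 + 9*k*s^2 + 9*k*s - s^3 - s^2)/(72*k^3 + 36*k^2*s - 2*k*s^2 - s^3)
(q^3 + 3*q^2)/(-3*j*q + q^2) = q*(q + 3)/(-3*j + q)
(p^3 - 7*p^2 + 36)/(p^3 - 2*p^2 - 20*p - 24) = (p - 3)/(p + 2)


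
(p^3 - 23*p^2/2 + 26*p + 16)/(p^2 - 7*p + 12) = (p^2 - 15*p/2 - 4)/(p - 3)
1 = 1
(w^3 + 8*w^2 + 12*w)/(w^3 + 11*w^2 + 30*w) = (w + 2)/(w + 5)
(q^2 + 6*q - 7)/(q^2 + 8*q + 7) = (q - 1)/(q + 1)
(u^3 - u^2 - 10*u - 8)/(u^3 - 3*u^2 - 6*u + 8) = (u + 1)/(u - 1)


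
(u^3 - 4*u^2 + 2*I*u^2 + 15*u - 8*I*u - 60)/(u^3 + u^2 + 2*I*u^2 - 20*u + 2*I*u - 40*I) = (u^2 + 2*I*u + 15)/(u^2 + u*(5 + 2*I) + 10*I)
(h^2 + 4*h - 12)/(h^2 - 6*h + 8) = (h + 6)/(h - 4)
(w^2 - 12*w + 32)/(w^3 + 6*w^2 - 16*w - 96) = (w - 8)/(w^2 + 10*w + 24)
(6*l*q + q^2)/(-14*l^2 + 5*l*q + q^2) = q*(6*l + q)/(-14*l^2 + 5*l*q + q^2)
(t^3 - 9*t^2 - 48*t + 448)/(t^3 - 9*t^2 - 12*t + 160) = (t^2 - t - 56)/(t^2 - t - 20)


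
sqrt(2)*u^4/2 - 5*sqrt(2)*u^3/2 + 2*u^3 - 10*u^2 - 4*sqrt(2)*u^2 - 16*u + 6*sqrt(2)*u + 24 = (u - 6)*(u - 1)*(u + 2*sqrt(2))*(sqrt(2)*u/2 + sqrt(2))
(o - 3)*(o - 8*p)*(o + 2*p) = o^3 - 6*o^2*p - 3*o^2 - 16*o*p^2 + 18*o*p + 48*p^2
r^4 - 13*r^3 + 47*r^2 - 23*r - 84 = (r - 7)*(r - 4)*(r - 3)*(r + 1)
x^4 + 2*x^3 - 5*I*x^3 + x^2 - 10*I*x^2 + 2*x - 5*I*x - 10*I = (x + 2)*(x - 5*I)*(x - I)*(x + I)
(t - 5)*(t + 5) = t^2 - 25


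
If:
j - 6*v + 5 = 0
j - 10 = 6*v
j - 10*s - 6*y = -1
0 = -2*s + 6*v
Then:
No Solution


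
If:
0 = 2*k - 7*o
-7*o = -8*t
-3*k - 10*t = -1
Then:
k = 2/11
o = 4/77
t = 1/22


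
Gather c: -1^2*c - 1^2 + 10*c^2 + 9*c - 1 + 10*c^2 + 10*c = 20*c^2 + 18*c - 2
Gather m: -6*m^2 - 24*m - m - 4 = -6*m^2 - 25*m - 4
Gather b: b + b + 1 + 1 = 2*b + 2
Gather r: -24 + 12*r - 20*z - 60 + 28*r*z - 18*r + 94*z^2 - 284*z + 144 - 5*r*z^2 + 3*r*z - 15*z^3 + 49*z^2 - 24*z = r*(-5*z^2 + 31*z - 6) - 15*z^3 + 143*z^2 - 328*z + 60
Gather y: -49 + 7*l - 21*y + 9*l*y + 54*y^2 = 7*l + 54*y^2 + y*(9*l - 21) - 49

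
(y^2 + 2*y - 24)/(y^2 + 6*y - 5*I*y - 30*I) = (y - 4)/(y - 5*I)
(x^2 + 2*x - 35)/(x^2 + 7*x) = (x - 5)/x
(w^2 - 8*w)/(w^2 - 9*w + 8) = w/(w - 1)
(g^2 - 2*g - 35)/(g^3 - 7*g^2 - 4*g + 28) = (g + 5)/(g^2 - 4)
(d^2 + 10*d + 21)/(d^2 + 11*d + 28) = (d + 3)/(d + 4)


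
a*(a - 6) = a^2 - 6*a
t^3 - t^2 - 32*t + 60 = (t - 5)*(t - 2)*(t + 6)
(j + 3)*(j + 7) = j^2 + 10*j + 21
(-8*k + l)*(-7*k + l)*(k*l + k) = 56*k^3*l + 56*k^3 - 15*k^2*l^2 - 15*k^2*l + k*l^3 + k*l^2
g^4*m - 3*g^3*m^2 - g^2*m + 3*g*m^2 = g*(g - 1)*(g - 3*m)*(g*m + m)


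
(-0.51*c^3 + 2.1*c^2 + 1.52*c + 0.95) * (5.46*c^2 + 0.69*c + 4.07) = -2.7846*c^5 + 11.1141*c^4 + 7.6725*c^3 + 14.7828*c^2 + 6.8419*c + 3.8665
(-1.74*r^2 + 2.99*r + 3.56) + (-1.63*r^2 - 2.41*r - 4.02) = -3.37*r^2 + 0.58*r - 0.46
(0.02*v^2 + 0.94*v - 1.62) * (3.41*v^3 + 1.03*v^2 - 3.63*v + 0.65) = 0.0682*v^5 + 3.226*v^4 - 4.6286*v^3 - 5.0678*v^2 + 6.4916*v - 1.053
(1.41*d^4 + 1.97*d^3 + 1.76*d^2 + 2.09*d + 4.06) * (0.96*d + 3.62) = 1.3536*d^5 + 6.9954*d^4 + 8.821*d^3 + 8.3776*d^2 + 11.4634*d + 14.6972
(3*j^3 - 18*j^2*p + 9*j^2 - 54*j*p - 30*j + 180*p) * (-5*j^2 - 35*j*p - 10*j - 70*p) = -15*j^5 - 15*j^4*p - 75*j^4 + 630*j^3*p^2 - 75*j^3*p + 60*j^3 + 3150*j^2*p^2 + 60*j^2*p + 300*j^2 - 2520*j*p^2 + 300*j*p - 12600*p^2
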